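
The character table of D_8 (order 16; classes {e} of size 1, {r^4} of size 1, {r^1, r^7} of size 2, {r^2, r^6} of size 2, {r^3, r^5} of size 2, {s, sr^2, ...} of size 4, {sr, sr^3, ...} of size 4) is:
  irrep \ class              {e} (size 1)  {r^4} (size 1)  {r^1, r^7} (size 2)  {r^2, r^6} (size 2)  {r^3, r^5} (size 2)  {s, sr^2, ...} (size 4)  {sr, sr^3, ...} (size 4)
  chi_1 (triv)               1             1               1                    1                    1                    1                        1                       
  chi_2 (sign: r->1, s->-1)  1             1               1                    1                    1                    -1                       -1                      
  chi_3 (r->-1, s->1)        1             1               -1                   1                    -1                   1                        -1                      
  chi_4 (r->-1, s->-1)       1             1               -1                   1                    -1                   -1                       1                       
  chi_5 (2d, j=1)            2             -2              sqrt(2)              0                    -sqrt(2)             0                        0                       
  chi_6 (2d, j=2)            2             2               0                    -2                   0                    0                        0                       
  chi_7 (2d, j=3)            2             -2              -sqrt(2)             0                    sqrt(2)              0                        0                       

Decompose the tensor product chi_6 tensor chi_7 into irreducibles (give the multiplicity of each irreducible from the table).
chi_6 tensor chi_7 = chi_5 + chi_7 (all other irreducibles have multiplicity 0).

Details: The character of a tensor product is the pointwise product (chi_6 * chi_7)(C) = chi_6(C) * chi_7(C):
  {e}: (2)*(2), {r^4}: (2)*(-2), {r^1, r^7}: (0)*(-sqrt(2)), {r^2, r^6}: (-2)*(0), {r^3, r^5}: (0)*(sqrt(2)), {s, sr^2, ...}: (0)*(0), {sr, sr^3, ...}: (0)*(0)
so (chi_6 * chi_7) takes values
  {e} -> 4, {r^4} -> -4, {r^1, r^7} -> 0, {r^2, r^6} -> 0, {r^3, r^5} -> 0, {s, sr^2, ...} -> 0, {sr, sr^3, ...} -> 0.
Now take the inner product of this character with each irreducible chi from the table, <chi_6*chi_7, chi> = (1/16) sum_C |C| (chi_6*chi_7)(C) conj(chi(C)):
  <chi_6*chi_7, chi_1> = (1/16)[1*(4)*conj(1) + 1*(-4)*conj(1) + 2*(0)*conj(1) + 2*(0)*conj(1) + 2*(0)*conj(1) + 4*(0)*conj(1) + 4*(0)*conj(1)]
      = (1/16)[(4) + (-4) + (0) + (0) + (0) + (0) + (0)] = 0/16 = 0
  <chi_6*chi_7, chi_2> = (1/16)[1*(4)*conj(1) + 1*(-4)*conj(1) + 2*(0)*conj(1) + 2*(0)*conj(1) + 2*(0)*conj(1) + 4*(0)*conj(-1) + 4*(0)*conj(-1)]
      = (1/16)[(4) + (-4) + (0) + (0) + (0) + (0) + (0)] = 0/16 = 0
  <chi_6*chi_7, chi_3> = (1/16)[1*(4)*conj(1) + 1*(-4)*conj(1) + 2*(0)*conj(-1) + 2*(0)*conj(1) + 2*(0)*conj(-1) + 4*(0)*conj(1) + 4*(0)*conj(-1)]
      = (1/16)[(4) + (-4) + (0) + (0) + (0) + (0) + (0)] = 0/16 = 0
  <chi_6*chi_7, chi_4> = (1/16)[1*(4)*conj(1) + 1*(-4)*conj(1) + 2*(0)*conj(-1) + 2*(0)*conj(1) + 2*(0)*conj(-1) + 4*(0)*conj(-1) + 4*(0)*conj(1)]
      = (1/16)[(4) + (-4) + (0) + (0) + (0) + (0) + (0)] = 0/16 = 0
  <chi_6*chi_7, chi_5> = (1/16)[1*(4)*conj(2) + 1*(-4)*conj(-2) + 2*(0)*conj(sqrt(2)) + 2*(0)*conj(0) + 2*(0)*conj(-sqrt(2)) + 4*(0)*conj(0) + 4*(0)*conj(0)]
      = (1/16)[(8) + (8) + (0) + (0) + (0) + (0) + (0)] = 16/16 = 1
  <chi_6*chi_7, chi_6> = (1/16)[1*(4)*conj(2) + 1*(-4)*conj(2) + 2*(0)*conj(0) + 2*(0)*conj(-2) + 2*(0)*conj(0) + 4*(0)*conj(0) + 4*(0)*conj(0)]
      = (1/16)[(8) + (-8) + (0) + (0) + (0) + (0) + (0)] = 0/16 = 0
  <chi_6*chi_7, chi_7> = (1/16)[1*(4)*conj(2) + 1*(-4)*conj(-2) + 2*(0)*conj(-sqrt(2)) + 2*(0)*conj(0) + 2*(0)*conj(sqrt(2)) + 4*(0)*conj(0) + 4*(0)*conj(0)]
      = (1/16)[(8) + (8) + (0) + (0) + (0) + (0) + (0)] = 16/16 = 1
Hence the multiplicities are chi_5: 1, chi_7: 1. Dimension check: dim(chi_6)*dim(chi_7) = 2*2 = 4 and sum (mult * dim) = 1*2 + 1*2 = 4.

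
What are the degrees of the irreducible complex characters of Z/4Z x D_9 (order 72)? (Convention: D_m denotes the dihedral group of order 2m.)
Dimensions: 1, 1, 1, 1, 1, 1, 1, 1, 2, 2, 2, 2, 2, 2, 2, 2, 2, 2, 2, 2, 2, 2, 2, 2

Solution. There are 24 irreducibles (= number of conjugacy classes). Their dimensions d_i satisfy sum d_i^2 = |G| = 72: 1 + 1 + 1 + 1 + 1 + 1 + 1 + 1 + 4 + 4 + 4 + 4 + 4 + 4 + 4 + 4 + 4 + 4 + 4 + 4 + 4 + 4 + 4 + 4 = 72. (For the product with Z/4Z: each of the 4 1-dim characters of Z/4Z tensors with each irrep of D_9, giving 4 copies of each D_9-dimension.)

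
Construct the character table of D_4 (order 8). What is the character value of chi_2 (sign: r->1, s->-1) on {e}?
Conjugacy classes: {e} of size 1, {r^2} of size 1, {r^1, r^3} of size 2, {s, sr^2, ...} of size 2, {sr, sr^3, ...} of size 2.
Character table:
  irrep \ class              {e} (size 1)  {r^2} (size 1)  {r^1, r^3} (size 2)  {s, sr^2, ...} (size 2)  {sr, sr^3, ...} (size 2)
  chi_1 (triv)               1             1               1                    1                        1                       
  chi_2 (sign: r->1, s->-1)  1             1               1                    -1                       -1                      
  chi_3 (r->-1, s->1)        1             1               -1                   1                        -1                      
  chi_4 (r->-1, s->-1)       1             1               -1                   -1                       1                       
  chi_5 (2d, j=1)            2             -2              0                    0                        0                       

Spot check: chi_2 (sign: r->1, s->-1) on {e} = 1.

Working: D_4 has order 2*4 = 8 with 5 conjugacy classes, hence 5 irreducibles. Sum of squared dims 1 + 1 + 1 + 1 + 4 = 8 = |G|. Linear characters come from the abelianisation; the 2-dimensional irreps have character r^k -> 2*cos(2*pi*j*k/4), reflections -> 0.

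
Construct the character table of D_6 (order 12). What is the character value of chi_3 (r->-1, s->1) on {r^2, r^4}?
Conjugacy classes: {e} of size 1, {r^3} of size 1, {r^1, r^5} of size 2, {r^2, r^4} of size 2, {s, sr^2, ...} of size 3, {sr, sr^3, ...} of size 3.
Character table:
  irrep \ class              {e} (size 1)  {r^3} (size 1)  {r^1, r^5} (size 2)  {r^2, r^4} (size 2)  {s, sr^2, ...} (size 3)  {sr, sr^3, ...} (size 3)
  chi_1 (triv)               1             1               1                    1                    1                        1                       
  chi_2 (sign: r->1, s->-1)  1             1               1                    1                    -1                       -1                      
  chi_3 (r->-1, s->1)        1             -1              -1                   1                    1                        -1                      
  chi_4 (r->-1, s->-1)       1             -1              -1                   1                    -1                       1                       
  chi_5 (2d, j=1)            2             -2              1                    -1                   0                        0                       
  chi_6 (2d, j=2)            2             2               -1                   -1                   0                        0                       

Spot check: chi_3 (r->-1, s->1) on {r^2, r^4} = 1.

Why: D_6 has order 2*6 = 12 with 6 conjugacy classes, hence 6 irreducibles. Sum of squared dims 1 + 1 + 1 + 1 + 4 + 4 = 12 = |G|. Linear characters come from the abelianisation; the 2-dimensional irreps have character r^k -> 2*cos(2*pi*j*k/6), reflections -> 0.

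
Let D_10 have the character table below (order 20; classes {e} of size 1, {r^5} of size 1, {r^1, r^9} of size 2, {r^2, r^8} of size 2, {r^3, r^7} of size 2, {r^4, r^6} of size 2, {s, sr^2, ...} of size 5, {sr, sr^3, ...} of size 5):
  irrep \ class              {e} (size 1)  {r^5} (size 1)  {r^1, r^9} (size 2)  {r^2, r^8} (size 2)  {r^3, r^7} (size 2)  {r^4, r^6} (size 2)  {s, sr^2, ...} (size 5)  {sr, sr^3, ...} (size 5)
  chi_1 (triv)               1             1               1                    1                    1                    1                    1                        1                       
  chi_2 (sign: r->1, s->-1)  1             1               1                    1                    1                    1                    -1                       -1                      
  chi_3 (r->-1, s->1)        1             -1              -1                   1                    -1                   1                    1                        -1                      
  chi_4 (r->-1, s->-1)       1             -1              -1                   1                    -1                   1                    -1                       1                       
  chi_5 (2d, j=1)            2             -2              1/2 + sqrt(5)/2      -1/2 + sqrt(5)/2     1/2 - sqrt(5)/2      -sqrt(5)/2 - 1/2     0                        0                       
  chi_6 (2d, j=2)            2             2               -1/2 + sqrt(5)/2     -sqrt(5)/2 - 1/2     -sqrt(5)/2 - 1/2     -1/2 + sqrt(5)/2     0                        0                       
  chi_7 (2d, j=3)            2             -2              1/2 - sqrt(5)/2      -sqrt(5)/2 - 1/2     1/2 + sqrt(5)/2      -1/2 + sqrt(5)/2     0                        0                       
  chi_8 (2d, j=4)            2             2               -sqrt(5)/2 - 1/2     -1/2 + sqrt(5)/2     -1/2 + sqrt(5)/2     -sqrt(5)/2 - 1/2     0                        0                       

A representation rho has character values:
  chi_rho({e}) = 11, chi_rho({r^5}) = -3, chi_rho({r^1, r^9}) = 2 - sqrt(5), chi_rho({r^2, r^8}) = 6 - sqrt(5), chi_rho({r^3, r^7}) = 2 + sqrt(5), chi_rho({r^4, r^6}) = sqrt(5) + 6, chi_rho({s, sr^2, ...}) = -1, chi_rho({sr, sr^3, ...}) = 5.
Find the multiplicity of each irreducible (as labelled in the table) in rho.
Multiplicities: chi_1: 3, chi_2: 1, chi_3: 0, chi_4: 3, chi_5: 0, chi_6: 0, chi_7: 2, chi_8: 0.

Solution. Use <chi_rho, chi> = (1/|G|) sum_C |C| * chi_rho(C) * conj(chi(C)) with |G| = 20 for each irreducible chi in the table:
  <chi_rho, chi_1> = (1/20)[1*(11)*conj(1) + 1*(-3)*conj(1) + 2*(2 - sqrt(5))*conj(1) + 2*(6 - sqrt(5))*conj(1) + 2*(2 + sqrt(5))*conj(1) + 2*(sqrt(5) + 6)*conj(1) + 5*(-1)*conj(1) + 5*(5)*conj(1)]
      = (1/20)[(11) + (-3) + (4 - 2*sqrt(5)) + (12 - 2*sqrt(5)) + (4 + 2*sqrt(5)) + (2*sqrt(5) + 12) + (-5) + (25)] = 60/20 = 3
  <chi_rho, chi_2> = (1/20)[1*(11)*conj(1) + 1*(-3)*conj(1) + 2*(2 - sqrt(5))*conj(1) + 2*(6 - sqrt(5))*conj(1) + 2*(2 + sqrt(5))*conj(1) + 2*(sqrt(5) + 6)*conj(1) + 5*(-1)*conj(-1) + 5*(5)*conj(-1)]
      = (1/20)[(11) + (-3) + (4 - 2*sqrt(5)) + (12 - 2*sqrt(5)) + (4 + 2*sqrt(5)) + (2*sqrt(5) + 12) + (5) + (-25)] = 20/20 = 1
  <chi_rho, chi_3> = (1/20)[1*(11)*conj(1) + 1*(-3)*conj(-1) + 2*(2 - sqrt(5))*conj(-1) + 2*(6 - sqrt(5))*conj(1) + 2*(2 + sqrt(5))*conj(-1) + 2*(sqrt(5) + 6)*conj(1) + 5*(-1)*conj(1) + 5*(5)*conj(-1)]
      = (1/20)[(11) + (3) + (-4 + 2*sqrt(5)) + (12 - 2*sqrt(5)) + (-2*sqrt(5) - 4) + (2*sqrt(5) + 12) + (-5) + (-25)] = 0/20 = 0
  <chi_rho, chi_4> = (1/20)[1*(11)*conj(1) + 1*(-3)*conj(-1) + 2*(2 - sqrt(5))*conj(-1) + 2*(6 - sqrt(5))*conj(1) + 2*(2 + sqrt(5))*conj(-1) + 2*(sqrt(5) + 6)*conj(1) + 5*(-1)*conj(-1) + 5*(5)*conj(1)]
      = (1/20)[(11) + (3) + (-4 + 2*sqrt(5)) + (12 - 2*sqrt(5)) + (-2*sqrt(5) - 4) + (2*sqrt(5) + 12) + (5) + (25)] = 60/20 = 3
  <chi_rho, chi_5> = (1/20)[1*(11)*conj(2) + 1*(-3)*conj(-2) + 2*(2 - sqrt(5))*conj(1/2 + sqrt(5)/2) + 2*(6 - sqrt(5))*conj(-1/2 + sqrt(5)/2) + 2*(2 + sqrt(5))*conj(1/2 - sqrt(5)/2) + 2*(sqrt(5) + 6)*conj(-sqrt(5)/2 - 1/2) + 5*(-1)*conj(0) + 5*(5)*conj(0)]
      = (1/20)[(22) + (6) + (-3 + sqrt(5)) + (-11 + 7*sqrt(5)) + (-3 - sqrt(5)) + (-7*sqrt(5) - 11) + (0) + (0)] = 0/20 = 0
  <chi_rho, chi_6> = (1/20)[1*(11)*conj(2) + 1*(-3)*conj(2) + 2*(2 - sqrt(5))*conj(-1/2 + sqrt(5)/2) + 2*(6 - sqrt(5))*conj(-sqrt(5)/2 - 1/2) + 2*(2 + sqrt(5))*conj(-sqrt(5)/2 - 1/2) + 2*(sqrt(5) + 6)*conj(-1/2 + sqrt(5)/2) + 5*(-1)*conj(0) + 5*(5)*conj(0)]
      = (1/20)[(22) + (-6) + (-7 + 3*sqrt(5)) + (-5*sqrt(5) - 1) + (-7 - 3*sqrt(5)) + (-1 + 5*sqrt(5)) + (0) + (0)] = 0/20 = 0
  <chi_rho, chi_7> = (1/20)[1*(11)*conj(2) + 1*(-3)*conj(-2) + 2*(2 - sqrt(5))*conj(1/2 - sqrt(5)/2) + 2*(6 - sqrt(5))*conj(-sqrt(5)/2 - 1/2) + 2*(2 + sqrt(5))*conj(1/2 + sqrt(5)/2) + 2*(sqrt(5) + 6)*conj(-1/2 + sqrt(5)/2) + 5*(-1)*conj(0) + 5*(5)*conj(0)]
      = (1/20)[(22) + (6) + (7 - 3*sqrt(5)) + (-5*sqrt(5) - 1) + (3*sqrt(5) + 7) + (-1 + 5*sqrt(5)) + (0) + (0)] = 40/20 = 2
  <chi_rho, chi_8> = (1/20)[1*(11)*conj(2) + 1*(-3)*conj(2) + 2*(2 - sqrt(5))*conj(-sqrt(5)/2 - 1/2) + 2*(6 - sqrt(5))*conj(-1/2 + sqrt(5)/2) + 2*(2 + sqrt(5))*conj(-1/2 + sqrt(5)/2) + 2*(sqrt(5) + 6)*conj(-sqrt(5)/2 - 1/2) + 5*(-1)*conj(0) + 5*(5)*conj(0)]
      = (1/20)[(22) + (-6) + (3 - sqrt(5)) + (-11 + 7*sqrt(5)) + (sqrt(5) + 3) + (-7*sqrt(5) - 11) + (0) + (0)] = 0/20 = 0
Dimension check: dim(rho) = sum (mult * dim) = 3*1 + 1*1 + 0*1 + 3*1 + 0*2 + 0*2 + 2*2 + 0*2 = 11 = chi_rho(e) = 11.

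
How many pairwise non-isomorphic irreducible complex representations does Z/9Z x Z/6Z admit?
54

Explanation: The number of irreducible complex representations of a finite group equals its number of conjugacy classes. Z/9Z x Z/6Z is abelian of order 54, so every element is its own conjugacy class: 54 classes, so Z/9Z x Z/6Z (order 54) has exactly 54 irreducible complex representations.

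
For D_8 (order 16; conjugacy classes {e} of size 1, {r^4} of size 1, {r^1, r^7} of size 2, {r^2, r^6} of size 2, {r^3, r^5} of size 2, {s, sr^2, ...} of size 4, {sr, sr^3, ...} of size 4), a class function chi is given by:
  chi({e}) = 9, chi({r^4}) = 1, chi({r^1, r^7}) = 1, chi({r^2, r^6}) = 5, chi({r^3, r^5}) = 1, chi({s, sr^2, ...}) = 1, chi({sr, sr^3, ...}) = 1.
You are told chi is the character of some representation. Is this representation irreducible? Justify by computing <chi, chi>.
Not irreducible (reducible): <chi, chi> = 9 > 1.

Why: <chi, chi> = (1/|G|) sum_C |C| * |chi(C)|^2 = (1/16)[1*|9|^2 + 1*|1|^2 + 2*|1|^2 + 2*|5|^2 + 2*|1|^2 + 4*|1|^2 + 4*|1|^2]
  = (1/16)[(81) + (1) + (2) + (50) + (2) + (4) + (4)] = 144/16 = 9.
A character is irreducible iff <chi, chi> = 1, so this representation is reducible.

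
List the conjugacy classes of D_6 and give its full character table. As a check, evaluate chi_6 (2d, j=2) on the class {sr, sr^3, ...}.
Conjugacy classes: {e} of size 1, {r^3} of size 1, {r^1, r^5} of size 2, {r^2, r^4} of size 2, {s, sr^2, ...} of size 3, {sr, sr^3, ...} of size 3.
Character table:
  irrep \ class              {e} (size 1)  {r^3} (size 1)  {r^1, r^5} (size 2)  {r^2, r^4} (size 2)  {s, sr^2, ...} (size 3)  {sr, sr^3, ...} (size 3)
  chi_1 (triv)               1             1               1                    1                    1                        1                       
  chi_2 (sign: r->1, s->-1)  1             1               1                    1                    -1                       -1                      
  chi_3 (r->-1, s->1)        1             -1              -1                   1                    1                        -1                      
  chi_4 (r->-1, s->-1)       1             -1              -1                   1                    -1                       1                       
  chi_5 (2d, j=1)            2             -2              1                    -1                   0                        0                       
  chi_6 (2d, j=2)            2             2               -1                   -1                   0                        0                       

Spot check: chi_6 (2d, j=2) on {sr, sr^3, ...} = 0.

Solution. D_6 has order 2*6 = 12 with 6 conjugacy classes, hence 6 irreducibles. Sum of squared dims 1 + 1 + 1 + 1 + 4 + 4 = 12 = |G|. Linear characters come from the abelianisation; the 2-dimensional irreps have character r^k -> 2*cos(2*pi*j*k/6), reflections -> 0.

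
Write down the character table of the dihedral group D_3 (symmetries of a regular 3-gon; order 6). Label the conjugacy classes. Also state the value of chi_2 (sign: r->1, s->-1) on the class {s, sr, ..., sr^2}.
Conjugacy classes: {e} of size 1, {r^1, r^2} of size 2, {s, sr, ..., sr^2} of size 3.
Character table:
  irrep \ class              {e} (size 1)  {r^1, r^2} (size 2)  {s, sr, ..., sr^2} (size 3)
  chi_1 (triv)               1             1                    1                          
  chi_2 (sign: r->1, s->-1)  1             1                    -1                         
  chi_3 (2d, j=1)            2             -1                   0                          

Spot check: chi_2 (sign: r->1, s->-1) on {s, sr, ..., sr^2} = -1.

Solution. D_3 has order 2*3 = 6 with 3 conjugacy classes, hence 3 irreducibles. Sum of squared dims 1 + 1 + 4 = 6 = |G|. Linear characters come from the abelianisation; the 2-dimensional irreps have character r^k -> 2*cos(2*pi*j*k/3), reflections -> 0.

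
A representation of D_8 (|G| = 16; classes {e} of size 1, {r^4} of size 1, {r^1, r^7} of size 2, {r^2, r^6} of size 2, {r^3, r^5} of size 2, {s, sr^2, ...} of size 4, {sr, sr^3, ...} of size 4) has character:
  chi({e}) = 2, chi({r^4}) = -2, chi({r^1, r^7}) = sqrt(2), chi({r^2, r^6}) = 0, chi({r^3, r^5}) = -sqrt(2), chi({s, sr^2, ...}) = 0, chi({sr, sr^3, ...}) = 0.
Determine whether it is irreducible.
Irreducible: <chi, chi> = 1.

Derivation: <chi, chi> = (1/|G|) sum_C |C| * |chi(C)|^2 = (1/16)[1*|2|^2 + 1*|-2|^2 + 2*|sqrt(2)|^2 + 2*|0|^2 + 2*|-sqrt(2)|^2 + 4*|0|^2 + 4*|0|^2]
  = (1/16)[(4) + (4) + (4) + (0) + (4) + (0) + (0)] = 16/16 = 1.
A character is irreducible iff <chi, chi> = 1, so this representation is irreducible.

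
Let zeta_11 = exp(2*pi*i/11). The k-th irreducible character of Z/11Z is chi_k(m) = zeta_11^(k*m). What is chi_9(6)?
chi_9(6) = zeta_11^54 = exp(-2*I*pi/11)

Details: chi_9(6) = zeta_11^(9*6) = zeta_11^54. Since zeta_11^11 = 1, this equals zeta_11^10 = exp(2*pi*i*10/11) = exp(-2*I*pi/11).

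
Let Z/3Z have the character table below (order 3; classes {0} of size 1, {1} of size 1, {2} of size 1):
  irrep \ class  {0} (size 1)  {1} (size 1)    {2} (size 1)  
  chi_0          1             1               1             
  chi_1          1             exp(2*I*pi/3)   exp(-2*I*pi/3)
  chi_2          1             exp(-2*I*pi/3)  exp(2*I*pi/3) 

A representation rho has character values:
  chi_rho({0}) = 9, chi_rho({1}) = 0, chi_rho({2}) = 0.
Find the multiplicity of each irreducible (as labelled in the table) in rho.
Multiplicities: chi_0: 3, chi_1: 3, chi_2: 3.

Proof sketch: Use <chi_rho, chi> = (1/|G|) sum_C |C| * chi_rho(C) * conj(chi(C)) with |G| = 3 for each irreducible chi in the table:
  <chi_rho, chi_0> = (1/3)[1*(9)*conj(1) + 1*(0)*conj(1) + 1*(0)*conj(1)]
      = (1/3)[(9) + (0) + (0)] = 9/3 = 3
  <chi_rho, chi_1> = (1/3)[1*(9)*conj(1) + 1*(0)*conj(exp(2*I*pi/3)) + 1*(0)*conj(exp(-2*I*pi/3))]
      = (1/3)[(9) + (0) + (0)] = 9/3 = 3
  <chi_rho, chi_2> = (1/3)[1*(9)*conj(1) + 1*(0)*conj(exp(-2*I*pi/3)) + 1*(0)*conj(exp(2*I*pi/3))]
      = (1/3)[(9) + (0) + (0)] = 9/3 = 3
(Exp terms are combined using exp(i*s)*conj(exp(i*t)) = exp(i*(s-t)), and sums of them are collapsed using the identity that for every m > 1 the m distinct m-th roots of unity sum to 0, e.g. 1 + exp(2*I*pi/3) + exp(-2*I*pi/3) = 0.)
Dimension check: dim(rho) = sum (mult * dim) = 3*1 + 3*1 + 3*1 = 9 = chi_rho(e) = 9.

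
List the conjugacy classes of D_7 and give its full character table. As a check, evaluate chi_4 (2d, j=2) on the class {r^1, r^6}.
Conjugacy classes: {e} of size 1, {r^1, r^6} of size 2, {r^2, r^5} of size 2, {r^3, r^4} of size 2, {s, sr, ..., sr^6} of size 7.
Character table:
  irrep \ class              {e} (size 1)  {r^1, r^6} (size 2)  {r^2, r^5} (size 2)  {r^3, r^4} (size 2)  {s, sr, ..., sr^6} (size 7)
  chi_1 (triv)               1             1                    1                    1                    1                          
  chi_2 (sign: r->1, s->-1)  1             1                    1                    1                    -1                         
  chi_3 (2d, j=1)            2             2*cos(2*pi/7)        -2*cos(3*pi/7)       -2*cos(pi/7)         0                          
  chi_4 (2d, j=2)            2             -2*cos(3*pi/7)       -2*cos(pi/7)         2*cos(2*pi/7)        0                          
  chi_5 (2d, j=3)            2             -2*cos(pi/7)         2*cos(2*pi/7)        -2*cos(3*pi/7)       0                          

Spot check: chi_4 (2d, j=2) on {r^1, r^6} = -2*cos(3*pi/7).

Working: D_7 has order 2*7 = 14 with 5 conjugacy classes, hence 5 irreducibles. Sum of squared dims 1 + 1 + 4 + 4 + 4 = 14 = |G|. Linear characters come from the abelianisation; the 2-dimensional irreps have character r^k -> 2*cos(2*pi*j*k/7), reflections -> 0.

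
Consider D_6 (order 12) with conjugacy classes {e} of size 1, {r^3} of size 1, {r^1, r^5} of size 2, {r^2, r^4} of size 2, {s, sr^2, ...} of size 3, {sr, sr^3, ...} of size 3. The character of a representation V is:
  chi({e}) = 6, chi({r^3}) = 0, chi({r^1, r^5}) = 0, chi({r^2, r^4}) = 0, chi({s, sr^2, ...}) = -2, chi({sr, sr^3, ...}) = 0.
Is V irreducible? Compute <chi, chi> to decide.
Not irreducible (reducible): <chi, chi> = 4 > 1.

<chi, chi> = (1/|G|) sum_C |C| * |chi(C)|^2 = (1/12)[1*|6|^2 + 1*|0|^2 + 2*|0|^2 + 2*|0|^2 + 3*|-2|^2 + 3*|0|^2]
  = (1/12)[(36) + (0) + (0) + (0) + (12) + (0)] = 48/12 = 4.
A character is irreducible iff <chi, chi> = 1, so this representation is reducible.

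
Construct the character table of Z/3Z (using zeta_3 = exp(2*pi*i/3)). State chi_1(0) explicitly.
Character table of Z/3Z (irreps indexed chi_0,...,chi_2 with chi_k(m) = zeta_3^(k*m), zeta_3 = exp(2*pi*i/3)):
  irrep \ class  {0} (size 1)  {1} (size 1)    {2} (size 1)  
  chi_0          1             1               1             
  chi_1          1             exp(2*I*pi/3)   exp(-2*I*pi/3)
  chi_2          1             exp(-2*I*pi/3)  exp(2*I*pi/3) 

Spot check: chi_1(0) = zeta_3^(1*0) = zeta_3^0 = 1.

Z/3Z is abelian, so all 3 irreducible complex representations are 1-dimensional. They are given by chi_k(m) = zeta_3^(k*m) for k = 0,...,2. Row orthogonality: sum_m chi_k(m) conj(chi_l(m)) = 3 * [k = l].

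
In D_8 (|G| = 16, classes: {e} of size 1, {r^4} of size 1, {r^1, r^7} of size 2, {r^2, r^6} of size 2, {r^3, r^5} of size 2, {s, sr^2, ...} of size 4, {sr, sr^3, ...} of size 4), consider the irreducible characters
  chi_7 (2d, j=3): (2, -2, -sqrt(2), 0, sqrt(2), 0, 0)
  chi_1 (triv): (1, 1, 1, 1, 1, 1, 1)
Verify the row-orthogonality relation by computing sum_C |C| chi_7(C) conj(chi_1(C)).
Sum = 0; so <chi_7, chi_1> = 0 (distinct irreducibles are orthogonal).

Details: Compute term by term over conjugacy classes (|C| * chi_7(C) * conj(chi_1(C))):
  1*(2)*conj(1) + 1*(-2)*conj(1) + 2*(-sqrt(2))*conj(1) + 2*(0)*conj(1) + 2*(sqrt(2))*conj(1) + 4*(0)*conj(1) + 4*(0)*conj(1)
  = (2) + (-2) + (-2*sqrt(2)) + (0) + (2*sqrt(2)) + (0) + (0)
  = 0.
Dividing by |G| = 16 gives 0/16 = 0, matching the row-orthogonality relation <chi_7, chi_1> = [chi_7 = chi_1].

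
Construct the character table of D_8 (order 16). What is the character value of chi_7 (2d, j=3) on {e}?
Conjugacy classes: {e} of size 1, {r^4} of size 1, {r^1, r^7} of size 2, {r^2, r^6} of size 2, {r^3, r^5} of size 2, {s, sr^2, ...} of size 4, {sr, sr^3, ...} of size 4.
Character table:
  irrep \ class              {e} (size 1)  {r^4} (size 1)  {r^1, r^7} (size 2)  {r^2, r^6} (size 2)  {r^3, r^5} (size 2)  {s, sr^2, ...} (size 4)  {sr, sr^3, ...} (size 4)
  chi_1 (triv)               1             1               1                    1                    1                    1                        1                       
  chi_2 (sign: r->1, s->-1)  1             1               1                    1                    1                    -1                       -1                      
  chi_3 (r->-1, s->1)        1             1               -1                   1                    -1                   1                        -1                      
  chi_4 (r->-1, s->-1)       1             1               -1                   1                    -1                   -1                       1                       
  chi_5 (2d, j=1)            2             -2              sqrt(2)              0                    -sqrt(2)             0                        0                       
  chi_6 (2d, j=2)            2             2               0                    -2                   0                    0                        0                       
  chi_7 (2d, j=3)            2             -2              -sqrt(2)             0                    sqrt(2)              0                        0                       

Spot check: chi_7 (2d, j=3) on {e} = 2.

Explanation: D_8 has order 2*8 = 16 with 7 conjugacy classes, hence 7 irreducibles. Sum of squared dims 1 + 1 + 1 + 1 + 4 + 4 + 4 = 16 = |G|. Linear characters come from the abelianisation; the 2-dimensional irreps have character r^k -> 2*cos(2*pi*j*k/8), reflections -> 0.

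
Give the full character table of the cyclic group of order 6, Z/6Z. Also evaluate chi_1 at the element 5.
Character table of Z/6Z (irreps indexed chi_0,...,chi_5 with chi_k(m) = zeta_6^(k*m), zeta_6 = exp(2*pi*i/6)):
  irrep \ class  {0} (size 1)  {1} (size 1)    {2} (size 1)    {3} (size 1)  {4} (size 1)    {5} (size 1)  
  chi_0          1             1               1               1             1               1             
  chi_1          1             exp(I*pi/3)     exp(2*I*pi/3)   -1            exp(-2*I*pi/3)  exp(-I*pi/3)  
  chi_2          1             exp(2*I*pi/3)   exp(-2*I*pi/3)  1             exp(2*I*pi/3)   exp(-2*I*pi/3)
  chi_3          1             -1              1               -1            1               -1            
  chi_4          1             exp(-2*I*pi/3)  exp(2*I*pi/3)   1             exp(-2*I*pi/3)  exp(2*I*pi/3) 
  chi_5          1             exp(-I*pi/3)    exp(-2*I*pi/3)  -1            exp(2*I*pi/3)   exp(I*pi/3)   

Spot check: chi_1(5) = zeta_6^(1*5) = zeta_6^5 = exp(-I*pi/3).

Proof sketch: Z/6Z is abelian, so all 6 irreducible complex representations are 1-dimensional. They are given by chi_k(m) = zeta_6^(k*m) for k = 0,...,5. Row orthogonality: sum_m chi_k(m) conj(chi_l(m)) = 6 * [k = l].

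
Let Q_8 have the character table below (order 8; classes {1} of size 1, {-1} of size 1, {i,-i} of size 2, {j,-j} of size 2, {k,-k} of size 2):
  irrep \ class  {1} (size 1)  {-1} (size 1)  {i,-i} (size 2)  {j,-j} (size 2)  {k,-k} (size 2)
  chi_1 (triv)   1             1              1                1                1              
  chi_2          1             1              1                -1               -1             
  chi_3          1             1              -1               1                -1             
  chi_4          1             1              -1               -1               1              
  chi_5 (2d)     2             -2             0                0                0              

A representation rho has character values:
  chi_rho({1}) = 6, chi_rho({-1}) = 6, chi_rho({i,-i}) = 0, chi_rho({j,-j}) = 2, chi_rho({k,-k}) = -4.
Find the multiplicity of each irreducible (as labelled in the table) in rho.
Multiplicities: chi_1: 1, chi_2: 2, chi_3: 3, chi_4: 0, chi_5: 0.

Solution. Use <chi_rho, chi> = (1/|G|) sum_C |C| * chi_rho(C) * conj(chi(C)) with |G| = 8 for each irreducible chi in the table:
  <chi_rho, chi_1> = (1/8)[1*(6)*conj(1) + 1*(6)*conj(1) + 2*(0)*conj(1) + 2*(2)*conj(1) + 2*(-4)*conj(1)]
      = (1/8)[(6) + (6) + (0) + (4) + (-8)] = 8/8 = 1
  <chi_rho, chi_2> = (1/8)[1*(6)*conj(1) + 1*(6)*conj(1) + 2*(0)*conj(1) + 2*(2)*conj(-1) + 2*(-4)*conj(-1)]
      = (1/8)[(6) + (6) + (0) + (-4) + (8)] = 16/8 = 2
  <chi_rho, chi_3> = (1/8)[1*(6)*conj(1) + 1*(6)*conj(1) + 2*(0)*conj(-1) + 2*(2)*conj(1) + 2*(-4)*conj(-1)]
      = (1/8)[(6) + (6) + (0) + (4) + (8)] = 24/8 = 3
  <chi_rho, chi_4> = (1/8)[1*(6)*conj(1) + 1*(6)*conj(1) + 2*(0)*conj(-1) + 2*(2)*conj(-1) + 2*(-4)*conj(1)]
      = (1/8)[(6) + (6) + (0) + (-4) + (-8)] = 0/8 = 0
  <chi_rho, chi_5> = (1/8)[1*(6)*conj(2) + 1*(6)*conj(-2) + 2*(0)*conj(0) + 2*(2)*conj(0) + 2*(-4)*conj(0)]
      = (1/8)[(12) + (-12) + (0) + (0) + (0)] = 0/8 = 0
Dimension check: dim(rho) = sum (mult * dim) = 1*1 + 2*1 + 3*1 + 0*1 + 0*2 = 6 = chi_rho(e) = 6.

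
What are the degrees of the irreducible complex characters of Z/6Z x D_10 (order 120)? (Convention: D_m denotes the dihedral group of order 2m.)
Dimensions: 1, 1, 1, 1, 1, 1, 1, 1, 1, 1, 1, 1, 1, 1, 1, 1, 1, 1, 1, 1, 1, 1, 1, 1, 2, 2, 2, 2, 2, 2, 2, 2, 2, 2, 2, 2, 2, 2, 2, 2, 2, 2, 2, 2, 2, 2, 2, 2

Reasoning: There are 48 irreducibles (= number of conjugacy classes). Their dimensions d_i satisfy sum d_i^2 = |G| = 120: 1 + 1 + 1 + 1 + 1 + 1 + 1 + 1 + 1 + 1 + 1 + 1 + 1 + 1 + 1 + 1 + 1 + 1 + 1 + 1 + 1 + 1 + 1 + 1 + 4 + 4 + 4 + 4 + 4 + 4 + 4 + 4 + 4 + 4 + 4 + 4 + 4 + 4 + 4 + 4 + 4 + 4 + 4 + 4 + 4 + 4 + 4 + 4 = 120. (For the product with Z/6Z: each of the 6 1-dim characters of Z/6Z tensors with each irrep of D_10, giving 6 copies of each D_10-dimension.)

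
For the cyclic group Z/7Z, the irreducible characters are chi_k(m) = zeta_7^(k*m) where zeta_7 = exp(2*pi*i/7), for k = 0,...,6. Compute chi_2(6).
chi_2(6) = zeta_7^12 = exp(-4*I*pi/7)

Proof sketch: chi_2(6) = zeta_7^(2*6) = zeta_7^12. Since zeta_7^7 = 1, this equals zeta_7^5 = exp(2*pi*i*5/7) = exp(-4*I*pi/7).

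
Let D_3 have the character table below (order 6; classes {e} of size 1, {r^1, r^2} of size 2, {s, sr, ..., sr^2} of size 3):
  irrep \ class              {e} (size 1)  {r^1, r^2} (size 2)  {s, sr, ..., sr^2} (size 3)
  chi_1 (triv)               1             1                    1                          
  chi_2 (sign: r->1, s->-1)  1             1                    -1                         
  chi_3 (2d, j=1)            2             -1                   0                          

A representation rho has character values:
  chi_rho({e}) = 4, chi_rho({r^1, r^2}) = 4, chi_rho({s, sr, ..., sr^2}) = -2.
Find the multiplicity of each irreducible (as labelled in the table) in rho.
Multiplicities: chi_1: 1, chi_2: 3, chi_3: 0.

Justification: Use <chi_rho, chi> = (1/|G|) sum_C |C| * chi_rho(C) * conj(chi(C)) with |G| = 6 for each irreducible chi in the table:
  <chi_rho, chi_1> = (1/6)[1*(4)*conj(1) + 2*(4)*conj(1) + 3*(-2)*conj(1)]
      = (1/6)[(4) + (8) + (-6)] = 6/6 = 1
  <chi_rho, chi_2> = (1/6)[1*(4)*conj(1) + 2*(4)*conj(1) + 3*(-2)*conj(-1)]
      = (1/6)[(4) + (8) + (6)] = 18/6 = 3
  <chi_rho, chi_3> = (1/6)[1*(4)*conj(2) + 2*(4)*conj(-1) + 3*(-2)*conj(0)]
      = (1/6)[(8) + (-8) + (0)] = 0/6 = 0
Dimension check: dim(rho) = sum (mult * dim) = 1*1 + 3*1 + 0*2 = 4 = chi_rho(e) = 4.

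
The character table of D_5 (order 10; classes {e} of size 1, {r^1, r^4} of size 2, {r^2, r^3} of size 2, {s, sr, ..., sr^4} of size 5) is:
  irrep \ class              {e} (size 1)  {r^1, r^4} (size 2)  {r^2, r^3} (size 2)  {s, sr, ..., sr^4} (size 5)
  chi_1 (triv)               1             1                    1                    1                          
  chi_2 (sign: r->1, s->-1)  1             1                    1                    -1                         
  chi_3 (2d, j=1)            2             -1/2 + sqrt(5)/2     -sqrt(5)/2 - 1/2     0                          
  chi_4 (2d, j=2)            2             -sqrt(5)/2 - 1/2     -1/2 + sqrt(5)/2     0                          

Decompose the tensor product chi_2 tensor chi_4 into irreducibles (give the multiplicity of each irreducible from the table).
chi_2 tensor chi_4 = chi_4 (all other irreducibles have multiplicity 0).

The character of a tensor product is the pointwise product (chi_2 * chi_4)(C) = chi_2(C) * chi_4(C):
  {e}: (1)*(2), {r^1, r^4}: (1)*(-sqrt(5)/2 - 1/2), {r^2, r^3}: (1)*(-1/2 + sqrt(5)/2), {s, sr, ..., sr^4}: (-1)*(0)
so (chi_2 * chi_4) takes values
  {e} -> 2, {r^1, r^4} -> -sqrt(5)/2 - 1/2, {r^2, r^3} -> -1/2 + sqrt(5)/2, {s, sr, ..., sr^4} -> 0.
Now take the inner product of this character with each irreducible chi from the table, <chi_2*chi_4, chi> = (1/10) sum_C |C| (chi_2*chi_4)(C) conj(chi(C)):
  <chi_2*chi_4, chi_1> = (1/10)[1*(2)*conj(1) + 2*(-sqrt(5)/2 - 1/2)*conj(1) + 2*(-1/2 + sqrt(5)/2)*conj(1) + 5*(0)*conj(1)]
      = (1/10)[(2) + (-sqrt(5) - 1) + (-1 + sqrt(5)) + (0)] = 0/10 = 0
  <chi_2*chi_4, chi_2> = (1/10)[1*(2)*conj(1) + 2*(-sqrt(5)/2 - 1/2)*conj(1) + 2*(-1/2 + sqrt(5)/2)*conj(1) + 5*(0)*conj(-1)]
      = (1/10)[(2) + (-sqrt(5) - 1) + (-1 + sqrt(5)) + (0)] = 0/10 = 0
  <chi_2*chi_4, chi_3> = (1/10)[1*(2)*conj(2) + 2*(-sqrt(5)/2 - 1/2)*conj(-1/2 + sqrt(5)/2) + 2*(-1/2 + sqrt(5)/2)*conj(-sqrt(5)/2 - 1/2) + 5*(0)*conj(0)]
      = (1/10)[(4) + (-2) + (-2) + (0)] = 0/10 = 0
  <chi_2*chi_4, chi_4> = (1/10)[1*(2)*conj(2) + 2*(-sqrt(5)/2 - 1/2)*conj(-sqrt(5)/2 - 1/2) + 2*(-1/2 + sqrt(5)/2)*conj(-1/2 + sqrt(5)/2) + 5*(0)*conj(0)]
      = (1/10)[(4) + (sqrt(5) + 3) + (3 - sqrt(5)) + (0)] = 10/10 = 1
Hence the multiplicities are chi_4: 1. Dimension check: dim(chi_2)*dim(chi_4) = 1*2 = 2 and sum (mult * dim) = 1*2 = 2.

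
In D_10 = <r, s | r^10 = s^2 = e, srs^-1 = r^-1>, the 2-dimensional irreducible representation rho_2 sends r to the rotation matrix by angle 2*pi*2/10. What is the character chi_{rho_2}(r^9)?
chi_{rho_2}(r^9) = 2*cos(2*pi*2*9/10) = -1/2 + sqrt(5)/2

Proof sketch: rho_2(r^9) is rotation by angle 2*pi*2*9/10, whose trace is 2*cos(2*pi*2*9/10) = -1/2 + sqrt(5)/2.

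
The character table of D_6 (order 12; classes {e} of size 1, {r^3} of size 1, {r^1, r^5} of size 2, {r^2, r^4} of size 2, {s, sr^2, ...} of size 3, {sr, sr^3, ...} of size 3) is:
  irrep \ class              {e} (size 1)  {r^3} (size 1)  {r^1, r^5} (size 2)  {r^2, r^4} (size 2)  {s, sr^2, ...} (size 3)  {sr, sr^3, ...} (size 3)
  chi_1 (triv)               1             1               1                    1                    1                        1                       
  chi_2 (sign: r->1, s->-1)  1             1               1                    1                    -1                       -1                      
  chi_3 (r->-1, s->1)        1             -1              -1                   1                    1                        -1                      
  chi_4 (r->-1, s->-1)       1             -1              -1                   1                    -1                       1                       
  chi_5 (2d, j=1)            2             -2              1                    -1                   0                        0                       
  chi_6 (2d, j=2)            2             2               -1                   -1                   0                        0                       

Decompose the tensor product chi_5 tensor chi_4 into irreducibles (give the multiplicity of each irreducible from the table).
chi_5 tensor chi_4 = chi_6 (all other irreducibles have multiplicity 0).

Derivation: The character of a tensor product is the pointwise product (chi_5 * chi_4)(C) = chi_5(C) * chi_4(C):
  {e}: (2)*(1), {r^3}: (-2)*(-1), {r^1, r^5}: (1)*(-1), {r^2, r^4}: (-1)*(1), {s, sr^2, ...}: (0)*(-1), {sr, sr^3, ...}: (0)*(1)
so (chi_5 * chi_4) takes values
  {e} -> 2, {r^3} -> 2, {r^1, r^5} -> -1, {r^2, r^4} -> -1, {s, sr^2, ...} -> 0, {sr, sr^3, ...} -> 0.
Now take the inner product of this character with each irreducible chi from the table, <chi_5*chi_4, chi> = (1/12) sum_C |C| (chi_5*chi_4)(C) conj(chi(C)):
  <chi_5*chi_4, chi_1> = (1/12)[1*(2)*conj(1) + 1*(2)*conj(1) + 2*(-1)*conj(1) + 2*(-1)*conj(1) + 3*(0)*conj(1) + 3*(0)*conj(1)]
      = (1/12)[(2) + (2) + (-2) + (-2) + (0) + (0)] = 0/12 = 0
  <chi_5*chi_4, chi_2> = (1/12)[1*(2)*conj(1) + 1*(2)*conj(1) + 2*(-1)*conj(1) + 2*(-1)*conj(1) + 3*(0)*conj(-1) + 3*(0)*conj(-1)]
      = (1/12)[(2) + (2) + (-2) + (-2) + (0) + (0)] = 0/12 = 0
  <chi_5*chi_4, chi_3> = (1/12)[1*(2)*conj(1) + 1*(2)*conj(-1) + 2*(-1)*conj(-1) + 2*(-1)*conj(1) + 3*(0)*conj(1) + 3*(0)*conj(-1)]
      = (1/12)[(2) + (-2) + (2) + (-2) + (0) + (0)] = 0/12 = 0
  <chi_5*chi_4, chi_4> = (1/12)[1*(2)*conj(1) + 1*(2)*conj(-1) + 2*(-1)*conj(-1) + 2*(-1)*conj(1) + 3*(0)*conj(-1) + 3*(0)*conj(1)]
      = (1/12)[(2) + (-2) + (2) + (-2) + (0) + (0)] = 0/12 = 0
  <chi_5*chi_4, chi_5> = (1/12)[1*(2)*conj(2) + 1*(2)*conj(-2) + 2*(-1)*conj(1) + 2*(-1)*conj(-1) + 3*(0)*conj(0) + 3*(0)*conj(0)]
      = (1/12)[(4) + (-4) + (-2) + (2) + (0) + (0)] = 0/12 = 0
  <chi_5*chi_4, chi_6> = (1/12)[1*(2)*conj(2) + 1*(2)*conj(2) + 2*(-1)*conj(-1) + 2*(-1)*conj(-1) + 3*(0)*conj(0) + 3*(0)*conj(0)]
      = (1/12)[(4) + (4) + (2) + (2) + (0) + (0)] = 12/12 = 1
Hence the multiplicities are chi_6: 1. Dimension check: dim(chi_5)*dim(chi_4) = 2*1 = 2 and sum (mult * dim) = 1*2 = 2.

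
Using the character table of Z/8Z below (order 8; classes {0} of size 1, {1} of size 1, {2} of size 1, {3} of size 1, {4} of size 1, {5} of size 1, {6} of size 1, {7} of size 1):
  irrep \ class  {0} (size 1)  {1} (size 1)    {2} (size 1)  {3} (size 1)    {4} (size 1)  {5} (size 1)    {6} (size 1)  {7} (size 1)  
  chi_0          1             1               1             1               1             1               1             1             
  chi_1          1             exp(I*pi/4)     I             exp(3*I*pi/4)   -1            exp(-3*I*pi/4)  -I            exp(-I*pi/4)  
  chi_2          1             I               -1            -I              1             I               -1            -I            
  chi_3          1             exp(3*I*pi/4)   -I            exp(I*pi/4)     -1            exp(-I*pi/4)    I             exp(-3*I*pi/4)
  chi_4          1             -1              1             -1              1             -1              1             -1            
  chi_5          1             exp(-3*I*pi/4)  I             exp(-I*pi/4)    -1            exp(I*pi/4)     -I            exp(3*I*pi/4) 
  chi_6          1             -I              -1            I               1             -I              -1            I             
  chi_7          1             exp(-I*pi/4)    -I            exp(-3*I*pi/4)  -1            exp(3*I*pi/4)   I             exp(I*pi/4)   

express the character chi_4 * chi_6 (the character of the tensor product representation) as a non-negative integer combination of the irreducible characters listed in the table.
chi_4 tensor chi_6 = chi_2 (all other irreducibles have multiplicity 0).

Reasoning: The character of a tensor product is the pointwise product (chi_4 * chi_6)(C) = chi_4(C) * chi_6(C):
  {0}: (1)*(1), {1}: (-1)*(-I), {2}: (1)*(-1), {3}: (-1)*(I), {4}: (1)*(1), {5}: (-1)*(-I), {6}: (1)*(-1), {7}: (-1)*(I)
so (chi_4 * chi_6) takes values
  {0} -> 1, {1} -> I, {2} -> -1, {3} -> -I, {4} -> 1, {5} -> I, {6} -> -1, {7} -> -I.
Now take the inner product of this character with each irreducible chi from the table, <chi_4*chi_6, chi> = (1/8) sum_C |C| (chi_4*chi_6)(C) conj(chi(C)):
  <chi_4*chi_6, chi_0> = (1/8)[1*(1)*conj(1) + 1*(I)*conj(1) + 1*(-1)*conj(1) + 1*(-I)*conj(1) + 1*(1)*conj(1) + 1*(I)*conj(1) + 1*(-1)*conj(1) + 1*(-I)*conj(1)]
      = (1/8)[(1) + (I) + (-1) + (-I) + (1) + (I) + (-1) + (-I)] = 0/8 = 0
  <chi_4*chi_6, chi_1> = (1/8)[1*(1)*conj(1) + 1*(I)*conj(exp(I*pi/4)) + 1*(-1)*conj(I) + 1*(-I)*conj(exp(3*I*pi/4)) + 1*(1)*conj(-1) + 1*(I)*conj(exp(-3*I*pi/4)) + 1*(-1)*conj(-I) + 1*(-I)*conj(exp(-I*pi/4))]
      = (1/8)[(1) + (exp(I*pi/4)) + (I) + (-exp(-I*pi/4)) + (-1) + (exp(-3*I*pi/4)) + (-I) + (-exp(3*I*pi/4))] = 0/8 = 0
  <chi_4*chi_6, chi_2> = (1/8)[1*(1)*conj(1) + 1*(I)*conj(I) + 1*(-1)*conj(-1) + 1*(-I)*conj(-I) + 1*(1)*conj(1) + 1*(I)*conj(I) + 1*(-1)*conj(-1) + 1*(-I)*conj(-I)]
      = (1/8)[(1) + (1) + (1) + (1) + (1) + (1) + (1) + (1)] = 8/8 = 1
  <chi_4*chi_6, chi_3> = (1/8)[1*(1)*conj(1) + 1*(I)*conj(exp(3*I*pi/4)) + 1*(-1)*conj(-I) + 1*(-I)*conj(exp(I*pi/4)) + 1*(1)*conj(-1) + 1*(I)*conj(exp(-I*pi/4)) + 1*(-1)*conj(I) + 1*(-I)*conj(exp(-3*I*pi/4))]
      = (1/8)[(1) + (exp(-I*pi/4)) + (-I) + (-exp(I*pi/4)) + (-1) + (exp(3*I*pi/4)) + (I) + (-exp(-3*I*pi/4))] = 0/8 = 0
  <chi_4*chi_6, chi_4> = (1/8)[1*(1)*conj(1) + 1*(I)*conj(-1) + 1*(-1)*conj(1) + 1*(-I)*conj(-1) + 1*(1)*conj(1) + 1*(I)*conj(-1) + 1*(-1)*conj(1) + 1*(-I)*conj(-1)]
      = (1/8)[(1) + (-I) + (-1) + (I) + (1) + (-I) + (-1) + (I)] = 0/8 = 0
  <chi_4*chi_6, chi_5> = (1/8)[1*(1)*conj(1) + 1*(I)*conj(exp(-3*I*pi/4)) + 1*(-1)*conj(I) + 1*(-I)*conj(exp(-I*pi/4)) + 1*(1)*conj(-1) + 1*(I)*conj(exp(I*pi/4)) + 1*(-1)*conj(-I) + 1*(-I)*conj(exp(3*I*pi/4))]
      = (1/8)[(1) + (exp(-3*I*pi/4)) + (I) + (-exp(3*I*pi/4)) + (-1) + (exp(I*pi/4)) + (-I) + (-exp(-I*pi/4))] = 0/8 = 0
  <chi_4*chi_6, chi_6> = (1/8)[1*(1)*conj(1) + 1*(I)*conj(-I) + 1*(-1)*conj(-1) + 1*(-I)*conj(I) + 1*(1)*conj(1) + 1*(I)*conj(-I) + 1*(-1)*conj(-1) + 1*(-I)*conj(I)]
      = (1/8)[(1) + (-1) + (1) + (-1) + (1) + (-1) + (1) + (-1)] = 0/8 = 0
  <chi_4*chi_6, chi_7> = (1/8)[1*(1)*conj(1) + 1*(I)*conj(exp(-I*pi/4)) + 1*(-1)*conj(-I) + 1*(-I)*conj(exp(-3*I*pi/4)) + 1*(1)*conj(-1) + 1*(I)*conj(exp(3*I*pi/4)) + 1*(-1)*conj(I) + 1*(-I)*conj(exp(I*pi/4))]
      = (1/8)[(1) + (exp(3*I*pi/4)) + (-I) + (-exp(-3*I*pi/4)) + (-1) + (exp(-I*pi/4)) + (I) + (-exp(I*pi/4))] = 0/8 = 0
(Exp terms are combined using exp(i*s)*conj(exp(i*t)) = exp(i*(s-t)), and sums of them are collapsed using the identity that for every m > 1 the m distinct m-th roots of unity sum to 0, e.g. 1 + exp(2*I*pi/3) + exp(-2*I*pi/3) = 0.)
Hence the multiplicities are chi_2: 1. Dimension check: dim(chi_4)*dim(chi_6) = 1*1 = 1 and sum (mult * dim) = 1*1 = 1.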